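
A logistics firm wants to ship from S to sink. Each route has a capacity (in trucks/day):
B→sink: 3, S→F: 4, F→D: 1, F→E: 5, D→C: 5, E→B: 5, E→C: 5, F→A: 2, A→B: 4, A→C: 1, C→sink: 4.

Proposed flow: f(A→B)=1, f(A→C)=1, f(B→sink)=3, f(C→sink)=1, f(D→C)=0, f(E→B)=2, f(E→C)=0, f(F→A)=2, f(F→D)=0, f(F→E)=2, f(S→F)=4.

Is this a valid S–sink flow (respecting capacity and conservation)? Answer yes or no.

Yes

Every edge has 0 ≤ f(e) ≤ cap(e).
At each intermediate node, inflow equals outflow.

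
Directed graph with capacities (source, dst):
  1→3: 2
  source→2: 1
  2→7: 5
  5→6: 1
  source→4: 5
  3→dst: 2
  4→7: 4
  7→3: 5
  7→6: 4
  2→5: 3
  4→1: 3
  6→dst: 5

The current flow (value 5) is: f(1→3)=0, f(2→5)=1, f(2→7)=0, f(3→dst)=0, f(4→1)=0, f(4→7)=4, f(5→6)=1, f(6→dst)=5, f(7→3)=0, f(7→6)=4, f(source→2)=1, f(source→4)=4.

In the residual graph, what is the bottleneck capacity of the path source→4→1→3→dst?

1

Residual capacities along the path: source→4: 1, 4→1: 3, 1→3: 2, 3→dst: 2.
Minimum is 1.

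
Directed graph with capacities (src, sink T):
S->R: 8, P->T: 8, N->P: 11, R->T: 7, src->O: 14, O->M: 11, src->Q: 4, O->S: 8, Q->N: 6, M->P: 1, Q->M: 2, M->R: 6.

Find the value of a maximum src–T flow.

Augment src->Q->N->P->T: bottleneck 4. Total 4.
Augment src->O->M->P->T: bottleneck 1. Total 5.
Augment src->O->M->R->T: bottleneck 6. Total 11.
Augment src->O->S->R->T: bottleneck 1. Total 12.
No augmenting path remains in the residual graph.

12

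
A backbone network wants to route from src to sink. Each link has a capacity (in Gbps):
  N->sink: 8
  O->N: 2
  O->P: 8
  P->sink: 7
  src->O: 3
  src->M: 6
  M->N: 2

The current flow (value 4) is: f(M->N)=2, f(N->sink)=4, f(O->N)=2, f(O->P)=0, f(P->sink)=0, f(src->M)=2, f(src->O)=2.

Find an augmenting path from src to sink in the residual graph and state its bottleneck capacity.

src->O->P->sink, bottleneck 1

Residual along src->O->P->sink: src->O: 1, O->P: 8, P->sink: 7.
Bottleneck = min = 1.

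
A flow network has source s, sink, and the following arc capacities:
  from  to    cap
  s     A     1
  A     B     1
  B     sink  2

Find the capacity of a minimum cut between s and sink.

1

Max flow = 1 (via 1 augmenting path).
In the residual at optimum, the set reachable from s is {s}.
Cut edges: s→A (cap 1). Sum = 1.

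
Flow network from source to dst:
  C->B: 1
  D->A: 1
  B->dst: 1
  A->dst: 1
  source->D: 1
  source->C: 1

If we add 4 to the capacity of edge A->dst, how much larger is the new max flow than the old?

0

Original max flow = 2.
Edge A->dst does not cross the min cut (source side {source}), so extra capacity there cannot help.
New max flow = 2. Increase = 0.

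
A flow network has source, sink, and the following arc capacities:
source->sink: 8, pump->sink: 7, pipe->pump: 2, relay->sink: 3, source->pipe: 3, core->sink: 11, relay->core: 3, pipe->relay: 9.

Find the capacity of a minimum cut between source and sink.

Max flow = 11 (via 2 augmenting paths).
In the residual at optimum, the set reachable from source is {source}.
Cut edges: source->pipe (cap 3), source->sink (cap 8). Sum = 11.

11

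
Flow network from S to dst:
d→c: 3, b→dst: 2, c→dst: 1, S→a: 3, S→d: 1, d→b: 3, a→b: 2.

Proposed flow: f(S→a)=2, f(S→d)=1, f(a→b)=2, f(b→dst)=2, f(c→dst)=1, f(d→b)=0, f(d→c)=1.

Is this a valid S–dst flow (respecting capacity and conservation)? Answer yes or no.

Yes

Every edge has 0 ≤ f(e) ≤ cap(e).
At each intermediate node, inflow equals outflow.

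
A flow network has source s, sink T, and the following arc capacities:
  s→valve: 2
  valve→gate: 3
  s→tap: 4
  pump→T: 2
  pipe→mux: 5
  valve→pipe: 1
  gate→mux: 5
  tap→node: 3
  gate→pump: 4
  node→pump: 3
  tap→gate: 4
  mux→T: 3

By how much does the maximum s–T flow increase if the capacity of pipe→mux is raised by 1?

0

Original max flow = 5.
Edge pipe→mux does not cross the min cut (source side {gate, mux, node, pipe, pump, s, tap, valve}), so extra capacity there cannot help.
New max flow = 5. Increase = 0.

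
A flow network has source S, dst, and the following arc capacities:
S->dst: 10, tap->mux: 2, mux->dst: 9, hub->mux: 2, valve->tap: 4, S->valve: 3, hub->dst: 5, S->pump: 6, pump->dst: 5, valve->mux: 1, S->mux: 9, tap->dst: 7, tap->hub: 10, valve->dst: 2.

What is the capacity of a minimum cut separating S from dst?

27

Max flow = 27 (via 5 augmenting paths).
In the residual at optimum, the set reachable from S is {S, pump}.
Cut edges: S->valve (cap 3), S->mux (cap 9), S->dst (cap 10), pump->dst (cap 5). Sum = 27.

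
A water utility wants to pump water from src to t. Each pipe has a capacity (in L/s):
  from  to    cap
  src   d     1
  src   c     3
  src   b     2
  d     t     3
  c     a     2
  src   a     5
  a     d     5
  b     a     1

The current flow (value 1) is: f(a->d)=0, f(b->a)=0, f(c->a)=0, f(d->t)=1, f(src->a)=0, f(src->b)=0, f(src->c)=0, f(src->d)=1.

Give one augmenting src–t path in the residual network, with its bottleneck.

src->a->d->t, bottleneck 2

Residual along src->a->d->t: src->a: 5, a->d: 5, d->t: 2.
Bottleneck = min = 2.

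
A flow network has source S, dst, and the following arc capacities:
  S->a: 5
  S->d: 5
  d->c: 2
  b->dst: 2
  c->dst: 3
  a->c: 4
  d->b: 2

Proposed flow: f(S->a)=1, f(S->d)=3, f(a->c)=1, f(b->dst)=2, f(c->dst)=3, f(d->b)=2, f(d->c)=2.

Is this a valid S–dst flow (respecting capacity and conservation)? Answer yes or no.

No

Conservation fails at d: inflow 3 ≠ outflow 4.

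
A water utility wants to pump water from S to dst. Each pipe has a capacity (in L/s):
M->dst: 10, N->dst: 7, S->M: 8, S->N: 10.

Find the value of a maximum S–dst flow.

Augment S->M->dst: bottleneck 8. Total 8.
Augment S->N->dst: bottleneck 7. Total 15.
No augmenting path remains in the residual graph.

15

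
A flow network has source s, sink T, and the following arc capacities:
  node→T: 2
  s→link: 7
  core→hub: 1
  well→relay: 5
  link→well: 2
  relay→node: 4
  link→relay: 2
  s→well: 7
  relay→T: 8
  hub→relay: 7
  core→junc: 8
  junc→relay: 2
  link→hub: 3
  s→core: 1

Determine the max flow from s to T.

Augment s→link→relay→T: bottleneck 2. Total 2.
Augment s→well→relay→T: bottleneck 5. Total 7.
Augment s→core→junc→relay→T: bottleneck 1. Total 8.
Augment s→link→hub→relay→node→T: bottleneck 2. Total 10.
No augmenting path remains in the residual graph.

10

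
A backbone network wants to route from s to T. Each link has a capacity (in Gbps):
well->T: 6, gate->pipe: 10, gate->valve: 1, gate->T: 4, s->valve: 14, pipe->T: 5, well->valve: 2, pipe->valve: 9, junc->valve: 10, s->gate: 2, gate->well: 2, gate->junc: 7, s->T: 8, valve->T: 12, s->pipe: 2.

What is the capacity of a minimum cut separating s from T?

24

Max flow = 24 (via 4 augmenting paths).
In the residual at optimum, the set reachable from s is {s, valve}.
Cut edges: s->gate (cap 2), s->pipe (cap 2), s->T (cap 8), valve->T (cap 12). Sum = 24.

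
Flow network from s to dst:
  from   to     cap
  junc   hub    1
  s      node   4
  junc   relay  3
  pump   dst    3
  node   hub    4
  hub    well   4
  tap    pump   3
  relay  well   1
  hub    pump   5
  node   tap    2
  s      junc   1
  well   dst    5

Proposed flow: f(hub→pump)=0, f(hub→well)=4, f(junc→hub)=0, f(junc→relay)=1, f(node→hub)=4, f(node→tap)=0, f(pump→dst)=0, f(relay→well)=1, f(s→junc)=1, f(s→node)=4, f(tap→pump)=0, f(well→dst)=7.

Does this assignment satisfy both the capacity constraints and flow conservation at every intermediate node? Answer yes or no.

No

Capacity violated on well→dst: flow 7 > capacity 5.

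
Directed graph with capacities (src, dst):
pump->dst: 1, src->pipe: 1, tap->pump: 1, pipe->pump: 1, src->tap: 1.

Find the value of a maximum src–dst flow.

1

Augment src->tap->pump->dst: bottleneck 1. Total 1.
No augmenting path remains in the residual graph.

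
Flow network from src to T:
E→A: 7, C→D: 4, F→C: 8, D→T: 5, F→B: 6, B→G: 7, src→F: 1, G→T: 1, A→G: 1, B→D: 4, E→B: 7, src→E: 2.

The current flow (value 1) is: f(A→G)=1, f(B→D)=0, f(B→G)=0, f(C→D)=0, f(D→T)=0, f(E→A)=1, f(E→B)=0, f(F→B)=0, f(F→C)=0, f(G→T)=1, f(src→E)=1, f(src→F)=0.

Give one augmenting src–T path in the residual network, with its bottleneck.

src→E→B→D→T, bottleneck 1

Residual along src→E→B→D→T: src→E: 1, E→B: 7, B→D: 4, D→T: 5.
Bottleneck = min = 1.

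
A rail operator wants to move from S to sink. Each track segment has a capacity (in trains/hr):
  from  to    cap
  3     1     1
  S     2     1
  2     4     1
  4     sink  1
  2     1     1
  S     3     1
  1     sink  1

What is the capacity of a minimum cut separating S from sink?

Max flow = 2 (via 2 augmenting paths).
In the residual at optimum, the set reachable from S is {S}.
Cut edges: S->2 (cap 1), S->3 (cap 1). Sum = 2.

2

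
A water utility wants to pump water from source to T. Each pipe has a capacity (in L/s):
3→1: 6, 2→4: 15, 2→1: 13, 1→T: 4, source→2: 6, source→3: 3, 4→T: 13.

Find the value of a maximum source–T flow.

9

Augment source→3→1→T: bottleneck 3. Total 3.
Augment source→2→1→T: bottleneck 1. Total 4.
Augment source→2→4→T: bottleneck 5. Total 9.
No augmenting path remains in the residual graph.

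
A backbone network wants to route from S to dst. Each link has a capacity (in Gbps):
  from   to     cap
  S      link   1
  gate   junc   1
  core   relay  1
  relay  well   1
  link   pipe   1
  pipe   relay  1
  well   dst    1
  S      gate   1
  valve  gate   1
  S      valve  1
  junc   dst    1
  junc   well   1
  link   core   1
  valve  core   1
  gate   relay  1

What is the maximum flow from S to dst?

Augment S→gate→junc→dst: bottleneck 1. Total 1.
Augment S→link→core→relay→well→dst: bottleneck 1. Total 2.
No augmenting path remains in the residual graph.

2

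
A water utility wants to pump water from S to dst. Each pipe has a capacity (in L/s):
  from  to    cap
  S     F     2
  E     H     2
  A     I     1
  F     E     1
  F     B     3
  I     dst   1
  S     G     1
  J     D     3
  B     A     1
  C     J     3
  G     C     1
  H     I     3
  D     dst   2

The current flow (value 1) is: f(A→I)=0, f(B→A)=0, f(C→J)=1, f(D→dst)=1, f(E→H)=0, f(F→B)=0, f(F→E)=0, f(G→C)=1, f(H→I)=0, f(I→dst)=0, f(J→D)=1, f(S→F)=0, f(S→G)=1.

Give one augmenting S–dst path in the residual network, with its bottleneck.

S→F→E→H→I→dst, bottleneck 1

Residual along S→F→E→H→I→dst: S→F: 2, F→E: 1, E→H: 2, H→I: 3, I→dst: 1.
Bottleneck = min = 1.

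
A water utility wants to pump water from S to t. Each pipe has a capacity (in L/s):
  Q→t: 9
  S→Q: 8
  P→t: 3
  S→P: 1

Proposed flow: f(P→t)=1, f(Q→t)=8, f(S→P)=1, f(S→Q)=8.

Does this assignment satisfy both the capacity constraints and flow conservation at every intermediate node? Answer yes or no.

Every edge has 0 ≤ f(e) ≤ cap(e).
At each intermediate node, inflow equals outflow.

Yes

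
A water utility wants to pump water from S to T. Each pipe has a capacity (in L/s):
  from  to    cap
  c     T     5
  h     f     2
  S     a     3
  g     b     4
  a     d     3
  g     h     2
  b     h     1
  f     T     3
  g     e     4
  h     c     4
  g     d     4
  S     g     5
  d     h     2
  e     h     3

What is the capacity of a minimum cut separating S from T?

6

Max flow = 6 (via 4 augmenting paths).
In the residual at optimum, the set reachable from S is {S, a, b, d, e, g, h}.
Cut edges: h→c (cap 4), h→f (cap 2). Sum = 6.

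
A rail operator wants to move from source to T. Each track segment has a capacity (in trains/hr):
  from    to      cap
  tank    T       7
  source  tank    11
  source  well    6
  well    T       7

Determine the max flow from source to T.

Augment source→well→T: bottleneck 6. Total 6.
Augment source→tank→T: bottleneck 7. Total 13.
No augmenting path remains in the residual graph.

13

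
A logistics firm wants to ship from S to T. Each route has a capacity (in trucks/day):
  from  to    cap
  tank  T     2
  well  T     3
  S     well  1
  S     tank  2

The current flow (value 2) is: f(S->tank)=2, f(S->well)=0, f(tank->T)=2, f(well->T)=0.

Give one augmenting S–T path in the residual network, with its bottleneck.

S->well->T, bottleneck 1

Residual along S->well->T: S->well: 1, well->T: 3.
Bottleneck = min = 1.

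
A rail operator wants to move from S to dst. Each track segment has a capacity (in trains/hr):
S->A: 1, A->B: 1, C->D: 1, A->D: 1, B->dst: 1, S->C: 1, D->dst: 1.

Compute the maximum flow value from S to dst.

Augment S->A->B->dst: bottleneck 1. Total 1.
Augment S->C->D->dst: bottleneck 1. Total 2.
No augmenting path remains in the residual graph.

2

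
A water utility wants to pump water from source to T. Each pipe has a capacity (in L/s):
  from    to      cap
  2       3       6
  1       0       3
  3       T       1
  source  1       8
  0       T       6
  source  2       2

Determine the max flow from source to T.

Augment source->2->3->T: bottleneck 1. Total 1.
Augment source->1->0->T: bottleneck 3. Total 4.
No augmenting path remains in the residual graph.

4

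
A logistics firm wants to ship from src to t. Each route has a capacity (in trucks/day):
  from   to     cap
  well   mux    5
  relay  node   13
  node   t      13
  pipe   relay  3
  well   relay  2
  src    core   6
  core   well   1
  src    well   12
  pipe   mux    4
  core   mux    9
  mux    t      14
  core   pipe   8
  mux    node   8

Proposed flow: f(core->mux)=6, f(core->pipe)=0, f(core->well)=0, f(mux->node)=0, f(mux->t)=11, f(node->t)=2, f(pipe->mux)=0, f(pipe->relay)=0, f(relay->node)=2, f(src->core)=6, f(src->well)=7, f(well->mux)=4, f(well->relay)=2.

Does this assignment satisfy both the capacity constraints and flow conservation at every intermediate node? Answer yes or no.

No

Conservation fails at well: inflow 7 ≠ outflow 6.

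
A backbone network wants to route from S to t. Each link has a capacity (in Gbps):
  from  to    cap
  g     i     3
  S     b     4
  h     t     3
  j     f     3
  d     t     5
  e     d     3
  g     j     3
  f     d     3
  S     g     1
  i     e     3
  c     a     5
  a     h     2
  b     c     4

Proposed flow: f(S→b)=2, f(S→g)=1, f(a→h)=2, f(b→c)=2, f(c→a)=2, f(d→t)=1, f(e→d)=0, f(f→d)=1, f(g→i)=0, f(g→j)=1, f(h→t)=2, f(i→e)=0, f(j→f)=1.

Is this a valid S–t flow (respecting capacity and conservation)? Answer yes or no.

Every edge has 0 ≤ f(e) ≤ cap(e).
At each intermediate node, inflow equals outflow.

Yes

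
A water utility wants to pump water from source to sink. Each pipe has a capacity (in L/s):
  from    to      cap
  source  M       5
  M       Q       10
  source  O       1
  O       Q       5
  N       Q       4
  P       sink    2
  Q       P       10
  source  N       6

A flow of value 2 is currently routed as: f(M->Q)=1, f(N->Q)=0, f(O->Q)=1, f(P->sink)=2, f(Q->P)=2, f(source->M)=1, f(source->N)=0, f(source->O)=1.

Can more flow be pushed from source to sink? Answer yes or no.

Residual reachable from source: {M, N, O, P, Q, source}; sink is not reachable.
Saturated cut: P->sink with total capacity 2 = current flow value. Flow is maximum.

No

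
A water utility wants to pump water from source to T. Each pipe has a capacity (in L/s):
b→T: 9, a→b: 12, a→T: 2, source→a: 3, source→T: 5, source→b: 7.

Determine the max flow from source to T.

Augment source→T: bottleneck 5. Total 5.
Augment source→a→T: bottleneck 2. Total 7.
Augment source→b→T: bottleneck 7. Total 14.
Augment source→a→b→T: bottleneck 1. Total 15.
No augmenting path remains in the residual graph.

15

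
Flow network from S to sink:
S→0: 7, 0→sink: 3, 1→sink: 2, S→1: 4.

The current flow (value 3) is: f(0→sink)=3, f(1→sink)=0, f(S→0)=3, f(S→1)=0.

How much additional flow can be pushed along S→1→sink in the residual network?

Residual capacities along the path: S→1: 4, 1→sink: 2.
Minimum is 2.

2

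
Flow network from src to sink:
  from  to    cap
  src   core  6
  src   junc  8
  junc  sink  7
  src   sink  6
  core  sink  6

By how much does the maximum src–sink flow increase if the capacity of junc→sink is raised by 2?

Original max flow = 19.
After raising cap(junc→sink), augmenting paths through that edge carry 1 more unit.
New max flow = 20. Increase = 1.

1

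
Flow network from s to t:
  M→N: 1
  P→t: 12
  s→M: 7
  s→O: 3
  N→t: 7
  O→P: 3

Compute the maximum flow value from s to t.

Augment s→M→N→t: bottleneck 1. Total 1.
Augment s→O→P→t: bottleneck 3. Total 4.
No augmenting path remains in the residual graph.

4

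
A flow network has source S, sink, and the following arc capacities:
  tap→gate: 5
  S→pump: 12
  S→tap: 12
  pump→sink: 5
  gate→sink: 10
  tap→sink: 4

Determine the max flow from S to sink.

14

Augment S→tap→sink: bottleneck 4. Total 4.
Augment S→pump→sink: bottleneck 5. Total 9.
Augment S→tap→gate→sink: bottleneck 5. Total 14.
No augmenting path remains in the residual graph.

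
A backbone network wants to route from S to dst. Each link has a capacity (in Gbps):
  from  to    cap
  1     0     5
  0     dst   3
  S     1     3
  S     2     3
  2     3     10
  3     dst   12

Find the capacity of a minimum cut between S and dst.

6

Max flow = 6 (via 2 augmenting paths).
In the residual at optimum, the set reachable from S is {S}.
Cut edges: S→1 (cap 3), S→2 (cap 3). Sum = 6.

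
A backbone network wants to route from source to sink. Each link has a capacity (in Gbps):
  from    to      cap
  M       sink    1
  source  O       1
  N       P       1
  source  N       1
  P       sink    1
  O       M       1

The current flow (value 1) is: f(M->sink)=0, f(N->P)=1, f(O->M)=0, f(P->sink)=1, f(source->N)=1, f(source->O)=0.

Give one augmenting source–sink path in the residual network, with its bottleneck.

Residual along source->O->M->sink: source->O: 1, O->M: 1, M->sink: 1.
Bottleneck = min = 1.

source->O->M->sink, bottleneck 1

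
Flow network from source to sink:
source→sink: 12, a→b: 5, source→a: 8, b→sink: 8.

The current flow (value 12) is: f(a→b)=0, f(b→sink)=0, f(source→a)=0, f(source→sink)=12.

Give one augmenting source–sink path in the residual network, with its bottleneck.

source→a→b→sink, bottleneck 5

Residual along source→a→b→sink: source→a: 8, a→b: 5, b→sink: 8.
Bottleneck = min = 5.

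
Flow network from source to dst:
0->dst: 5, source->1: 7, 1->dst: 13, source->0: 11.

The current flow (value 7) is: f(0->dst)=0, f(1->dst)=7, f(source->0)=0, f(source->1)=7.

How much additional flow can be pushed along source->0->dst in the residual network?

5

Residual capacities along the path: source->0: 11, 0->dst: 5.
Minimum is 5.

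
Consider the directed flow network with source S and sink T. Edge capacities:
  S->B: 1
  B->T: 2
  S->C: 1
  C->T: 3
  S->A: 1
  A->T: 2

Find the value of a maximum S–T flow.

Augment S->B->T: bottleneck 1. Total 1.
Augment S->A->T: bottleneck 1. Total 2.
Augment S->C->T: bottleneck 1. Total 3.
No augmenting path remains in the residual graph.

3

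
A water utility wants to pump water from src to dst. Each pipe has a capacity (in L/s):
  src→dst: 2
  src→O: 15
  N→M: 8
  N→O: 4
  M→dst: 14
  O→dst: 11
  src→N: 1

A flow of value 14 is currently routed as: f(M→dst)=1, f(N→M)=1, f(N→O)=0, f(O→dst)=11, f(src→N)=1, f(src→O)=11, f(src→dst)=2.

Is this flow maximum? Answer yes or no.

Yes

Residual reachable from src: {O, src}; dst is not reachable.
Saturated cut: src→N, src→dst, O→dst with total capacity 14 = current flow value. Flow is maximum.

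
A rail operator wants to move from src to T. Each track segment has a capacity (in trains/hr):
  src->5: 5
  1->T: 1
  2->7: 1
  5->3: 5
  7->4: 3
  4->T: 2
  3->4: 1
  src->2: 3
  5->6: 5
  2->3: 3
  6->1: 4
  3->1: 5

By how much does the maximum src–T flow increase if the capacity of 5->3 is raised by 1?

0

Original max flow = 3.
Edge 5->3 does not cross the min cut (source side {1, 2, 3, 5, 6, src}), so extra capacity there cannot help.
New max flow = 3. Increase = 0.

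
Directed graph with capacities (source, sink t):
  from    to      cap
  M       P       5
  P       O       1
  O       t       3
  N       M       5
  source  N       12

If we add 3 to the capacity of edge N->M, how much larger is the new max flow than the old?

Original max flow = 1.
Edge N->M does not cross the min cut (source side {M, N, P, source}), so extra capacity there cannot help.
New max flow = 1. Increase = 0.

0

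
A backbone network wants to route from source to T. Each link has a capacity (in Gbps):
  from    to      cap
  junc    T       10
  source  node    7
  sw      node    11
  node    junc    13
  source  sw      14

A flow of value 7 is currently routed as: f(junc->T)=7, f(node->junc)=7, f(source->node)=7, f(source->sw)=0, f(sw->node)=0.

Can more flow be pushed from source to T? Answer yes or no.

Residual path source->sw->node->junc->T has bottleneck 3 > 0.
Pushing 3 along it raises the flow to 10, so the given flow is not maximum.

Yes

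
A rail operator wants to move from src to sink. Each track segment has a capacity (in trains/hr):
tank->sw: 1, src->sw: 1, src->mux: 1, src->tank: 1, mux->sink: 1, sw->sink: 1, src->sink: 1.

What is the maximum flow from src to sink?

Augment src->sink: bottleneck 1. Total 1.
Augment src->mux->sink: bottleneck 1. Total 2.
Augment src->sw->sink: bottleneck 1. Total 3.
No augmenting path remains in the residual graph.

3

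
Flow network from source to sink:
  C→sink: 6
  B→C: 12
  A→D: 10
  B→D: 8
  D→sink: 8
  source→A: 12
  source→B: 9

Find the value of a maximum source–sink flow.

Augment source→B→C→sink: bottleneck 6. Total 6.
Augment source→B→D→sink: bottleneck 3. Total 9.
Augment source→A→D→sink: bottleneck 5. Total 14.
No augmenting path remains in the residual graph.

14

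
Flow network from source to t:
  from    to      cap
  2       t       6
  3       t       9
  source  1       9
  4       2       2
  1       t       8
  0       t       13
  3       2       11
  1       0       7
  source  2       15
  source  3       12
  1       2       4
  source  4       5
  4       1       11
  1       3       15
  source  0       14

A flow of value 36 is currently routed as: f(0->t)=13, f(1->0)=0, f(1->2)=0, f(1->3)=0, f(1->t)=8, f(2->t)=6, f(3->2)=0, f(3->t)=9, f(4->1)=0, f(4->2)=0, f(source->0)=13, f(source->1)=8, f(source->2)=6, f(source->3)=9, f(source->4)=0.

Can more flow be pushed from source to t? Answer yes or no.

No

Residual reachable from source: {0, 1, 2, 3, 4, source}; t is not reachable.
Saturated cut: 1->t, 3->t, 2->t, 0->t with total capacity 36 = current flow value. Flow is maximum.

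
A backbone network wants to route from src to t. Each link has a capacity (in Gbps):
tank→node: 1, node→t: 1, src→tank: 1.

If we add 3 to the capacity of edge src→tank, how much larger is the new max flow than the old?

Original max flow = 1.
Even with extra capacity on src→tank, another cut of capacity 1 remains binding.
New max flow = 1. Increase = 0.

0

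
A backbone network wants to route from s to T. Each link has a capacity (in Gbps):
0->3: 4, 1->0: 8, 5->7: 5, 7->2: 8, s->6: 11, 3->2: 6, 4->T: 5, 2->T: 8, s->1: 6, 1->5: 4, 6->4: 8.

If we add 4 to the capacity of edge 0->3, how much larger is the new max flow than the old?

0

Original max flow = 11.
Edge 0->3 does not cross the min cut (source side {4, 6, s}), so extra capacity there cannot help.
New max flow = 11. Increase = 0.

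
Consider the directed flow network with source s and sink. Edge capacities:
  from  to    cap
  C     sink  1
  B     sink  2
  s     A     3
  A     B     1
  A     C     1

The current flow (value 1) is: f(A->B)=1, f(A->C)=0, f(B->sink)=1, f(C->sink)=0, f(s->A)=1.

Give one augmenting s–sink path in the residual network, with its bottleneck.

s->A->C->sink, bottleneck 1

Residual along s->A->C->sink: s->A: 2, A->C: 1, C->sink: 1.
Bottleneck = min = 1.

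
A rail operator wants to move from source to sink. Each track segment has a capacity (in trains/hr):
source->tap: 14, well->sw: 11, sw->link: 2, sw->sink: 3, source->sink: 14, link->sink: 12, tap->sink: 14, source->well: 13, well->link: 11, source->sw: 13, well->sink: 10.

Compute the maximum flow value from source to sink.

46

Augment source->sink: bottleneck 14. Total 14.
Augment source->tap->sink: bottleneck 14. Total 28.
Augment source->well->sink: bottleneck 10. Total 38.
Augment source->sw->sink: bottleneck 3. Total 41.
Augment source->well->link->sink: bottleneck 3. Total 44.
Augment source->sw->link->sink: bottleneck 2. Total 46.
No augmenting path remains in the residual graph.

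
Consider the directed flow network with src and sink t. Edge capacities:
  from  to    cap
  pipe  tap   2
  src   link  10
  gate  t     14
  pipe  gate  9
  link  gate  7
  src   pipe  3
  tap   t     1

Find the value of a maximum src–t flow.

Augment src->pipe->tap->t: bottleneck 1. Total 1.
Augment src->pipe->gate->t: bottleneck 2. Total 3.
Augment src->link->gate->t: bottleneck 7. Total 10.
No augmenting path remains in the residual graph.

10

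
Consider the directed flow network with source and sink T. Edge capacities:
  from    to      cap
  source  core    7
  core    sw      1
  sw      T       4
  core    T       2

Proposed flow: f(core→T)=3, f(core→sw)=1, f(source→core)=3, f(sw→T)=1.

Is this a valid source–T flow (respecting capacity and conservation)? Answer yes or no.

Capacity violated on core→T: flow 3 > capacity 2.

No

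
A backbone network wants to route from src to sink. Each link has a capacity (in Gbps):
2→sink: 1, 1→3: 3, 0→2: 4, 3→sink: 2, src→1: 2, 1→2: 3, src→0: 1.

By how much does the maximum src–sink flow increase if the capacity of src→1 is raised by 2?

Original max flow = 3.
Even with extra capacity on src→1, another cut of capacity 3 remains binding.
New max flow = 3. Increase = 0.

0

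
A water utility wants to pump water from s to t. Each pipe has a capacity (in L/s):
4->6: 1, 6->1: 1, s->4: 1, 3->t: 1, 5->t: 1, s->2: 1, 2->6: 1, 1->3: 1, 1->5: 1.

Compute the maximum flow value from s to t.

Augment s->4->6->1->3->t: bottleneck 1. Total 1.
No augmenting path remains in the residual graph.

1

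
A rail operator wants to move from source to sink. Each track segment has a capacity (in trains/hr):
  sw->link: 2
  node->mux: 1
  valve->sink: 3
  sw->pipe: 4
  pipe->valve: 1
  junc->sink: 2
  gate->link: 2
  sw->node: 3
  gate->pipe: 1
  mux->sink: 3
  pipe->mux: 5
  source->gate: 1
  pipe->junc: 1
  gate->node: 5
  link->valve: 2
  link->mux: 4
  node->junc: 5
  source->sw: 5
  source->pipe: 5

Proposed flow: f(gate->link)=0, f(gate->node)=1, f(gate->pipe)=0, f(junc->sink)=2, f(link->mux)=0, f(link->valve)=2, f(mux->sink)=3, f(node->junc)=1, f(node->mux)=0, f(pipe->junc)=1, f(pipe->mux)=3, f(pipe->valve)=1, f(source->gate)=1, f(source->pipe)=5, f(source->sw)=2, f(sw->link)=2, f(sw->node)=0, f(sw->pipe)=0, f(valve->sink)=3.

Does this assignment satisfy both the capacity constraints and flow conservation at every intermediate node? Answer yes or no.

Every edge has 0 ≤ f(e) ≤ cap(e).
At each intermediate node, inflow equals outflow.

Yes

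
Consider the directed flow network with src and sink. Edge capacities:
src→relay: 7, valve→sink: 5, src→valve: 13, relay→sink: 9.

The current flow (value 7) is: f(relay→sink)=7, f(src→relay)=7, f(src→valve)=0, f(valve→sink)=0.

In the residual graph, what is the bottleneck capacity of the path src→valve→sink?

5

Residual capacities along the path: src→valve: 13, valve→sink: 5.
Minimum is 5.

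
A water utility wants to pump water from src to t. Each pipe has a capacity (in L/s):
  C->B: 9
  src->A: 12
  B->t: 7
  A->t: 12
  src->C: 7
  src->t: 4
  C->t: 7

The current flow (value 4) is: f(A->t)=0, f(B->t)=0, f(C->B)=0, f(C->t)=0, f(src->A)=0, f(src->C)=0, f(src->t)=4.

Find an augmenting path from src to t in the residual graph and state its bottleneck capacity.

Residual along src->C->t: src->C: 7, C->t: 7.
Bottleneck = min = 7.

src->C->t, bottleneck 7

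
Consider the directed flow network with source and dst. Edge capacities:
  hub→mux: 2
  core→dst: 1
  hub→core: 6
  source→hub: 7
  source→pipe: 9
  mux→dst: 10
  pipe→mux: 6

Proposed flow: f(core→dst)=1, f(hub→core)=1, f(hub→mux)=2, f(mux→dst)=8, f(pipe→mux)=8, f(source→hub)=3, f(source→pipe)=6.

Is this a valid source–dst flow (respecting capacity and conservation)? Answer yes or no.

Capacity violated on pipe→mux: flow 8 > capacity 6.

No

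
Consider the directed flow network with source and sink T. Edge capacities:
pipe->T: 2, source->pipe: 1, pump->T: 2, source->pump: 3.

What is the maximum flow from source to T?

Augment source->pump->T: bottleneck 2. Total 2.
Augment source->pipe->T: bottleneck 1. Total 3.
No augmenting path remains in the residual graph.

3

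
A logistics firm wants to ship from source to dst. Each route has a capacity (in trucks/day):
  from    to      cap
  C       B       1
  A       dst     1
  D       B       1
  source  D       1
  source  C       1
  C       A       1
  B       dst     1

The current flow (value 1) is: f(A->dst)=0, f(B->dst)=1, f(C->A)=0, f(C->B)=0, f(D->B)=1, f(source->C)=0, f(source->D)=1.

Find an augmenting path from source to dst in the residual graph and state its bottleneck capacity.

source->C->A->dst, bottleneck 1

Residual along source->C->A->dst: source->C: 1, C->A: 1, A->dst: 1.
Bottleneck = min = 1.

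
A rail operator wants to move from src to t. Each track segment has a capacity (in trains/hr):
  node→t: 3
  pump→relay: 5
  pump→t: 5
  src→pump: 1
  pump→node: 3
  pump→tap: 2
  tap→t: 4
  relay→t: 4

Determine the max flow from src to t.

1

Augment src→pump→t: bottleneck 1. Total 1.
No augmenting path remains in the residual graph.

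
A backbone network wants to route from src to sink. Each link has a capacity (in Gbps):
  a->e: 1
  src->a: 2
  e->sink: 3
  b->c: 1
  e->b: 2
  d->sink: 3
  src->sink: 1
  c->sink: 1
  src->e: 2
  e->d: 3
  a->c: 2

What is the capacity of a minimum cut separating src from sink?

5

Max flow = 5 (via 4 augmenting paths).
In the residual at optimum, the set reachable from src is {src}.
Cut edges: src->a (cap 2), src->e (cap 2), src->sink (cap 1). Sum = 5.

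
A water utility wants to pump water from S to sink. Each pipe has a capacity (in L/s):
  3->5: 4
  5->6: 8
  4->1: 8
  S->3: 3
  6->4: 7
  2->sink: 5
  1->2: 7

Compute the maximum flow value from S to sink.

Augment S->3->5->6->4->1->2->sink: bottleneck 3. Total 3.
No augmenting path remains in the residual graph.

3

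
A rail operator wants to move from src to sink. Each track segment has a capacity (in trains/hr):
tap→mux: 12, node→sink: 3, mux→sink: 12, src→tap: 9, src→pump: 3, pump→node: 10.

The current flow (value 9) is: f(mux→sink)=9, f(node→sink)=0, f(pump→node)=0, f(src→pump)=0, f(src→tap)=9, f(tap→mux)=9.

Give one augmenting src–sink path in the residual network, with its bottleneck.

Residual along src→pump→node→sink: src→pump: 3, pump→node: 10, node→sink: 3.
Bottleneck = min = 3.

src→pump→node→sink, bottleneck 3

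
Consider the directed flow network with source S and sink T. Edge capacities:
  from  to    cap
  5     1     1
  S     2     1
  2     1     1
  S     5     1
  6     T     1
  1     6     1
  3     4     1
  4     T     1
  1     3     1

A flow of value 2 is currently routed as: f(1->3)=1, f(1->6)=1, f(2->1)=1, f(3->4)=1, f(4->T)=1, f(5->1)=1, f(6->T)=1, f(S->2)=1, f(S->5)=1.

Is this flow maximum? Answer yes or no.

Yes

Residual reachable from S: {S}; T is not reachable.
Saturated cut: S->2, S->5 with total capacity 2 = current flow value. Flow is maximum.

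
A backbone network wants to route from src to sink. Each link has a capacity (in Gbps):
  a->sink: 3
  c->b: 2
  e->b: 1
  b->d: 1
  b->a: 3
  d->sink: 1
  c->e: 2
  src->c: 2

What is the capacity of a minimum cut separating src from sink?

2

Max flow = 2 (via 2 augmenting paths).
In the residual at optimum, the set reachable from src is {src}.
Cut edges: src->c (cap 2). Sum = 2.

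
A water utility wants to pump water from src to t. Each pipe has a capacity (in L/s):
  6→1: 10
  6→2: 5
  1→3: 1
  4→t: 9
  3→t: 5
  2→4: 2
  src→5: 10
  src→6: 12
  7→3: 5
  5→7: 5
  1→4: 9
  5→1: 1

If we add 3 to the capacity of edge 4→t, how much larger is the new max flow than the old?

2

Original max flow = 14.
After raising cap(4→t), augmenting paths through that edge carry 2 more units.
New max flow = 16. Increase = 2.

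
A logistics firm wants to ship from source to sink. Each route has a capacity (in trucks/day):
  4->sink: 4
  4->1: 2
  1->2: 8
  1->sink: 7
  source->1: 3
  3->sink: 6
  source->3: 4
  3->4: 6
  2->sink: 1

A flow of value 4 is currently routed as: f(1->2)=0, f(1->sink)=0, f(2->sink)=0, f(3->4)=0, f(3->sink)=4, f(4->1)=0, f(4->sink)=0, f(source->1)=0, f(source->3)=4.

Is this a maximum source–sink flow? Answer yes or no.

No

Residual path source->1->sink has bottleneck 3 > 0.
Pushing 3 along it raises the flow to 7, so the given flow is not maximum.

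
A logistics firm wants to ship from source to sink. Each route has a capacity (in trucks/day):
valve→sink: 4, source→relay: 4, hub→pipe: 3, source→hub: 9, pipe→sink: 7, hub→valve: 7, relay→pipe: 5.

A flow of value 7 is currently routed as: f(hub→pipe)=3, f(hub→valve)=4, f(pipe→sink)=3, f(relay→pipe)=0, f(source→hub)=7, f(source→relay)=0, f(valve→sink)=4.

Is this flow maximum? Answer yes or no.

No

Residual path source→relay→pipe→sink has bottleneck 4 > 0.
Pushing 4 along it raises the flow to 11, so the given flow is not maximum.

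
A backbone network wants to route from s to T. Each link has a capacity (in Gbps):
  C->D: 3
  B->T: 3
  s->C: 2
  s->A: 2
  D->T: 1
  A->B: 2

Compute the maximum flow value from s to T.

Augment s->C->D->T: bottleneck 1. Total 1.
Augment s->A->B->T: bottleneck 2. Total 3.
No augmenting path remains in the residual graph.

3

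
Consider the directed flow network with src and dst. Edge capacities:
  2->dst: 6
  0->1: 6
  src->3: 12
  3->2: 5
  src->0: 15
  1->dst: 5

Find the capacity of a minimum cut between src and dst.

Max flow = 10 (via 2 augmenting paths).
In the residual at optimum, the set reachable from src is {0, 1, 3, src}.
Cut edges: 3->2 (cap 5), 1->dst (cap 5). Sum = 10.

10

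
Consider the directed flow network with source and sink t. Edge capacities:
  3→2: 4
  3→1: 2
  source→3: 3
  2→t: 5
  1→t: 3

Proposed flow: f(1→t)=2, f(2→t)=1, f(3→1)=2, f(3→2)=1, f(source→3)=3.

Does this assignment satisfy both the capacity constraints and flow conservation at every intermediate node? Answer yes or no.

Every edge has 0 ≤ f(e) ≤ cap(e).
At each intermediate node, inflow equals outflow.

Yes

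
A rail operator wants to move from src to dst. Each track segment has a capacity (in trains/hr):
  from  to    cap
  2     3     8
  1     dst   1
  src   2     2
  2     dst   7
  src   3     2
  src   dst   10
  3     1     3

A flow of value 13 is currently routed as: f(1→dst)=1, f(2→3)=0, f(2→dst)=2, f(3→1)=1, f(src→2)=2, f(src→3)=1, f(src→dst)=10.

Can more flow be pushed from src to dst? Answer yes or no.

Residual reachable from src: {1, 3, src}; dst is not reachable.
Saturated cut: src→2, src→dst, 1→dst with total capacity 13 = current flow value. Flow is maximum.

No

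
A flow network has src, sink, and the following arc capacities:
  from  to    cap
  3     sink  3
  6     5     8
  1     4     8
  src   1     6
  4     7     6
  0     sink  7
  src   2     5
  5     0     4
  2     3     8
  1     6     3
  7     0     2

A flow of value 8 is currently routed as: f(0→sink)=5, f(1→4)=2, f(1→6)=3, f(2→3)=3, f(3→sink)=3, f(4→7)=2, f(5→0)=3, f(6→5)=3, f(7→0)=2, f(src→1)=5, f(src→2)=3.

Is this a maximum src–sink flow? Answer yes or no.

Residual reachable from src: {1, 2, 3, 4, 7, src}; sink is not reachable.
Saturated cut: 1→6, 7→0, 3→sink with total capacity 8 = current flow value. Flow is maximum.

Yes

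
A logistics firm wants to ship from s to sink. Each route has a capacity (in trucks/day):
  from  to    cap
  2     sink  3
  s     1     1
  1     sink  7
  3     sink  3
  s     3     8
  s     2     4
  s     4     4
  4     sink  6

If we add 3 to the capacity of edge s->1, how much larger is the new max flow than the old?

3

Original max flow = 11.
After raising cap(s->1), augmenting paths through that edge carry 3 more units.
New max flow = 14. Increase = 3.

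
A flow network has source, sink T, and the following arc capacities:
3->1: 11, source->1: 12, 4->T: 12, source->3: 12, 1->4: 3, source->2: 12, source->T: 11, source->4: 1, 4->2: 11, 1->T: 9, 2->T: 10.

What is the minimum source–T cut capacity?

34

Max flow = 34 (via 5 augmenting paths).
In the residual at optimum, the set reachable from source is {1, 2, 3, source}.
Cut edges: source->4 (cap 1), source->T (cap 11), 1->4 (cap 3), 1->T (cap 9), 2->T (cap 10). Sum = 34.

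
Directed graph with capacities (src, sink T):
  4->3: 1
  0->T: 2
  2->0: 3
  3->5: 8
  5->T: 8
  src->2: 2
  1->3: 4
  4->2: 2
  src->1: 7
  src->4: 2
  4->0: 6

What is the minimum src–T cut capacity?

7

Max flow = 7 (via 3 augmenting paths).
In the residual at optimum, the set reachable from src is {0, 1, 2, 4, src}.
Cut edges: 4->3 (cap 1), 1->3 (cap 4), 0->T (cap 2). Sum = 7.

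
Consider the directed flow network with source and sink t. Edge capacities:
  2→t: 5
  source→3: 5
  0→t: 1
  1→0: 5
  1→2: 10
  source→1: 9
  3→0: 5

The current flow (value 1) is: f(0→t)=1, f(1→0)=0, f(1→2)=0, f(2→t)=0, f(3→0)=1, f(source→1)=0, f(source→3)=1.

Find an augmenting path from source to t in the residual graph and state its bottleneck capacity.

source→1→2→t, bottleneck 5

Residual along source→1→2→t: source→1: 9, 1→2: 10, 2→t: 5.
Bottleneck = min = 5.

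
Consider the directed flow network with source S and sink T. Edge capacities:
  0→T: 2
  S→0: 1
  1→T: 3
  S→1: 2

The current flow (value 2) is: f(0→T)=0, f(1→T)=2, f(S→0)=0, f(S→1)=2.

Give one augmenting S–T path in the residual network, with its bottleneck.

S→0→T, bottleneck 1

Residual along S→0→T: S→0: 1, 0→T: 2.
Bottleneck = min = 1.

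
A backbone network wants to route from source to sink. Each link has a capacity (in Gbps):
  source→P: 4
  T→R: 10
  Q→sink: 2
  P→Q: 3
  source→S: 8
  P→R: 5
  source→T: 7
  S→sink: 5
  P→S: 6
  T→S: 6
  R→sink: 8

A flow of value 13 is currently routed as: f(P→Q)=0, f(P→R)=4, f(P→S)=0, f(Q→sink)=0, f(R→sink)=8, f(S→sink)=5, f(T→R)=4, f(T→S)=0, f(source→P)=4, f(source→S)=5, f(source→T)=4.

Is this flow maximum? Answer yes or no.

Residual path source→T→R→P→Q→sink has bottleneck 2 > 0.
Pushing 2 along it raises the flow to 15, so the given flow is not maximum.

No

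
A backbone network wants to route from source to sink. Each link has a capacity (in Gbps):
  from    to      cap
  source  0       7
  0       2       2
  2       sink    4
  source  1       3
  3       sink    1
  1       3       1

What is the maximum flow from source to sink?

Augment source→0→2→sink: bottleneck 2. Total 2.
Augment source→1→3→sink: bottleneck 1. Total 3.
No augmenting path remains in the residual graph.

3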